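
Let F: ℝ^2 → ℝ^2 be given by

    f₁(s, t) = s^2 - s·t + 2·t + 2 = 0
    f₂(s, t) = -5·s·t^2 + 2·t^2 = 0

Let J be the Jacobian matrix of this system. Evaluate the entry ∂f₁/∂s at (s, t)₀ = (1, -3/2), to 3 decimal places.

∂f₁/∂s = 2·s - t.
At (1, -3/2) this is 3.500.

3.500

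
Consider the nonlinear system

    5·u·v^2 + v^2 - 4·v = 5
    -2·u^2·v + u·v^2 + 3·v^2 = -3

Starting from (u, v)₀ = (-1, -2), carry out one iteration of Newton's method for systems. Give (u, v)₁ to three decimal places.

At (-1, -2): F = (-13.000, 15.000).
Jacobian J = [[5·v^2, 10·u·v + 2·v - 4], [-4·u·v + v^2, -2·u^2 + 2·u·v + 6·v]].
At the point, J = [[20.000, 12.000], [-4.000, -10.000]] (det J = -152.000).
Solving J·Δ = −F gives Δ = (-0.329, 1.632).
Then the next iterate is (u, v)₁ = (-1.329, -0.368).

(-1.329, -0.368)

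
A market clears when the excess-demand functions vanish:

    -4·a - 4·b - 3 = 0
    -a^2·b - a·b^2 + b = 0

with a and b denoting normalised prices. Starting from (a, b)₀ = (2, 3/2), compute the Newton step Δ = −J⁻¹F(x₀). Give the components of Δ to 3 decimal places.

At (2, 3/2): F = (-17.000, -9.000).
Jacobian J = [[-4, -4], [-2·a·b - b^2, -a^2 - 2·a·b + 1]].
At the point, J = [[-4.000, -4.000], [-8.250, -9.000]] (det J = 3.000).
Solving J·Δ = −F gives Δ = (-39.000, 34.750).

(-39.000, 34.750)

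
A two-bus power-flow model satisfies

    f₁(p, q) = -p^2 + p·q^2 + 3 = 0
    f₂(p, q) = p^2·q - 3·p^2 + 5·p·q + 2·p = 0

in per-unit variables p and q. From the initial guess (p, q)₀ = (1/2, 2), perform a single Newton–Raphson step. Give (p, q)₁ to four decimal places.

At (1/2, 2): F = (4.7500, 5.7500).
Jacobian J = [[-2·p + q^2, 2·p·q], [2·p·q - 6·p + 5·q + 2, p^2 + 5·p]].
At the point, J = [[3.0000, 2.0000], [11.0000, 2.7500]] (det J = -13.7500).
Solving J·Δ = −F gives Δ = (0.1136, -2.5455).
Then the next iterate is (p, q)₁ = (0.6136, -0.5455).

(0.6136, -0.5455)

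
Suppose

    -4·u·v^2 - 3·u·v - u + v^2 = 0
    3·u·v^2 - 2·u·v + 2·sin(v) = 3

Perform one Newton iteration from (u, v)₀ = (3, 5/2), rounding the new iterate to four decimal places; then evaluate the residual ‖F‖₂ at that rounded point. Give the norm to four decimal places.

4.8555

At (3, 5/2): F = (-94.2500, 39.446944).
Jacobian J = [[-4·v^2 - 3·v - 1, -8·u·v - 3·u + 2·v], [3·v^2 - 2·v, 6·u·v - 2·u + 2·cos(v)]].
At the point, J = [[-33.5000, -64.0000], [13.7500, 37.397713]] (det J = -372.823378).
Solving J·Δ = −F gives Δ = (-2.6826, -0.0685).
Then the next iterate is (u, v)₁ = (0.3174, 2.4315).
Re-evaluating at (0.3174, 2.4315): F = (-4.226601, 2.389881), so ‖F‖₂ = 4.8555.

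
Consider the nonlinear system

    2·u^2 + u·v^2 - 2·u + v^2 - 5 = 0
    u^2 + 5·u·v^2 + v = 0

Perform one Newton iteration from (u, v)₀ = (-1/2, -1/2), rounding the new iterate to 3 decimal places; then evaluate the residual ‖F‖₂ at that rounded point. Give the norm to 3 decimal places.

At (-1/2, -1/2): F = (-3.375, -0.875).
Jacobian J = [[4·u + v^2 - 2, 2·u·v + 2·v], [2·u + 5·v^2, 10·u·v + 1]].
At the point, J = [[-3.750, -0.500], [0.250, 3.500]] (det J = -13.000).
Solving J·Δ = −F gives Δ = (-0.942, 0.317).
Then the next iterate is (u, v)₁ = (-1.442, -0.183).
Re-evaluating at (-1.442, -0.183): F = (2.02793, 1.65491), so ‖F‖₂ = 2.617.

2.617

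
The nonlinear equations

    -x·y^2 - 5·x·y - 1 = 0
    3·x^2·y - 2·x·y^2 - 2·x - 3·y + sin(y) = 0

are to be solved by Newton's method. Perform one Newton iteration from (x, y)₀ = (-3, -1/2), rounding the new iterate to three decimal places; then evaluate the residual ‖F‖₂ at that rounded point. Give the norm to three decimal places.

At (-3, -1/2): F = (-7.750, -4.97943).
Jacobian J = [[-y^2 - 5·y, -2·x·y - 5·x], [6·x·y - 2·y^2 - 2, 3·x^2 - 4·x·y + cos(y) - 3]].
At the point, J = [[2.250, 12.000], [6.500, 18.87758]] (det J = -35.52544).
Solving J·Δ = −F gives Δ = (-2.436, 1.103).
Then the next iterate is (x, y)₁ = (-5.436, 0.603).
Re-evaluating at (-5.436, 0.603): F = (17.36612, 67.03940), so ‖F‖₂ = 69.252.

69.252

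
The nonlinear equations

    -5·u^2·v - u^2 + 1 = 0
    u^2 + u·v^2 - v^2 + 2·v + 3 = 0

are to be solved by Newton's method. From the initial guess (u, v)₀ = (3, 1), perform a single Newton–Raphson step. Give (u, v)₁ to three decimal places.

At (3, 1): F = (-53.000, 16.000).
Jacobian J = [[-10·u·v - 2·u, -5·u^2], [2·u + v^2, 2·u·v - 2·v + 2]].
At the point, J = [[-36.000, -45.000], [7.000, 6.000]] (det J = 99.000).
Solving J·Δ = −F gives Δ = (-4.061, 2.071).
Then the next iterate is (u, v)₁ = (-1.061, 3.071).

(-1.061, 3.071)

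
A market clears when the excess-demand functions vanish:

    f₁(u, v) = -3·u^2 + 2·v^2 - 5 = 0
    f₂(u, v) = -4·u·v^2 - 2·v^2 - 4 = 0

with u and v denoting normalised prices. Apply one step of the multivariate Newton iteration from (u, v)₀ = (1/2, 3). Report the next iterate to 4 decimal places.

(0.1310, 1.8869)

At (1/2, 3): F = (12.2500, -40.0000).
Jacobian J = [[-6·u, 4·v], [-4·v^2, -8·u·v - 4·v]].
At the point, J = [[-3.0000, 12.0000], [-36.0000, -24.0000]] (det J = 504.0000).
Solving J·Δ = −F gives Δ = (-0.3690, -1.1131).
Then the next iterate is (u, v)₁ = (0.1310, 1.8869).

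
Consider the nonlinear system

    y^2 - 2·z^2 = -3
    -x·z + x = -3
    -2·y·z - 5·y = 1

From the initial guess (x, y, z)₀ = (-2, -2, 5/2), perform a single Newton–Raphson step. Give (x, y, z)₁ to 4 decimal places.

(0.4943, -0.5517, 1.3707)

At (-2, -2, 5/2): F = (-5.5000, 6.0000, 19.0000).
Jacobian J = [[0, 2·y, -4·z], [-z + 1, 0, -x], [0, -2·z - 5, -2·y]].
At the point, J = [[0.0000, -4.0000, -10.0000], [-1.5000, 0.0000, 2.0000], [0.0000, -10.0000, 4.0000]] (det J = -174.0000).
Solving J·Δ = −F gives Δ = (2.4943, 1.4483, -1.1293).
Then the next iterate is (x, y, z)₁ = (0.4943, -0.5517, 1.3707).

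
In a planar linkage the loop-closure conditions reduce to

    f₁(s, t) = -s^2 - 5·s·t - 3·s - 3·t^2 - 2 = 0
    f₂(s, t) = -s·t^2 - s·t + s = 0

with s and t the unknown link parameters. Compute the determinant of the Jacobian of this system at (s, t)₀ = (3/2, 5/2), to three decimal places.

-7.875

J = [[-2·s - 5·t - 3, -5·s - 6·t], [-t^2 - t + 1, -2·s·t - s]].
At the point, J = [[-18.500, -22.500], [-7.750, -9.000]].
det J = -7.875.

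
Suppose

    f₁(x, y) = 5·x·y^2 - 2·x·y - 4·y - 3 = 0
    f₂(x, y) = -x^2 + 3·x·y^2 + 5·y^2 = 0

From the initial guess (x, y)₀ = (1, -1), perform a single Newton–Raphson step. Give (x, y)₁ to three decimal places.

At (1, -1): F = (8.000, 7.000).
Jacobian J = [[5·y^2 - 2·y, 10·x·y - 2·x - 4], [-2·x + 3·y^2, 6·x·y + 10·y]].
At the point, J = [[7.000, -16.000], [1.000, -16.000]] (det J = -96.000).
Solving J·Δ = −F gives Δ = (-0.167, 0.427).
Then the next iterate is (x, y)₁ = (0.833, -0.573).

(0.833, -0.573)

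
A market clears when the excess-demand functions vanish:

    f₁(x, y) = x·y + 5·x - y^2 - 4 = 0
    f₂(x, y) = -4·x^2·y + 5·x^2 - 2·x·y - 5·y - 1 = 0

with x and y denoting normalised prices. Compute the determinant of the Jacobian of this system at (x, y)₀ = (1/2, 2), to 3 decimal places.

-73.500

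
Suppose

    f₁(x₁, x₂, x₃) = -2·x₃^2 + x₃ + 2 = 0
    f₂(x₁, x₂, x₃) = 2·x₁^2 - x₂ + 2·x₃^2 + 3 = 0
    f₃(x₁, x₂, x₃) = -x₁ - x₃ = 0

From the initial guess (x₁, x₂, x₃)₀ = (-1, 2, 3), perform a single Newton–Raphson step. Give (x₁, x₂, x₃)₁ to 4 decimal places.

(-1.8182, 12.0909, 1.8182)

At (-1, 2, 3): F = (-13.0000, 21.0000, -2.0000).
Jacobian J = [[0, 0, -4·x₃ + 1], [4·x₁, -1, 4·x₃], [-1, 0, -1]].
At the point, J = [[0.0000, 0.0000, -11.0000], [-4.0000, -1.0000, 12.0000], [-1.0000, 0.0000, -1.0000]] (det J = 11.0000).
Solving J·Δ = −F gives Δ = (-0.8182, 10.0909, -1.1818).
Then the next iterate is (x₁, x₂, x₃)₁ = (-1.8182, 12.0909, 1.8182).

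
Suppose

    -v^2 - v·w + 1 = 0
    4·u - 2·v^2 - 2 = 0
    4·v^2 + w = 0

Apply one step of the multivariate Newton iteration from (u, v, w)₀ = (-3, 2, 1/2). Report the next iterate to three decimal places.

At (-3, 2, 1/2): F = (-4.000, -22.000, 16.500).
Jacobian J = [[0, -2·v - w, -v], [4, -4·v, 0], [0, 8·v, 1]].
At the point, J = [[0.000, -4.500, -2.000], [4.000, -8.000, 0.000], [0.000, 16.000, 1.000]] (det J = -110.000).
Solving J·Δ = −F gives Δ = (3.391, -1.055, 0.373).
Then the next iterate is (u, v, w)₁ = (0.391, 0.945, 0.873).

(0.391, 0.945, 0.873)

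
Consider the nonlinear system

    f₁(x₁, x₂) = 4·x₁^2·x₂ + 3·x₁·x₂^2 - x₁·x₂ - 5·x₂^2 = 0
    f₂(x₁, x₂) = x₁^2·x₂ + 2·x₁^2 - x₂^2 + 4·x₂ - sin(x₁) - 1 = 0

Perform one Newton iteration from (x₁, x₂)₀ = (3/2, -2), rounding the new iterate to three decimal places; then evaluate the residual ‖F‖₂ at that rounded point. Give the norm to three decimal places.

4.429

At (3/2, -2): F = (-17.000, -13.99749).
Jacobian J = [[8·x₁·x₂ + 3·x₂^2 - x₂, 4·x₁^2 + 6·x₁·x₂ - x₁ - 10·x₂], [2·x₁·x₂ + 4·x₁ - cos(x₁), x₁^2 - 2·x₂ + 4]].
At the point, J = [[-10.000, 9.500], [-0.07074, 10.250]] (det J = -101.82800).
Solving J·Δ = −F gives Δ = (-0.405, 1.363).
Then the next iterate is (x₁, x₂)₁ = (1.095, -0.637).
Re-evaluating at (1.095, -0.637): F = (-3.05349, -3.20843), so ‖F‖₂ = 4.429.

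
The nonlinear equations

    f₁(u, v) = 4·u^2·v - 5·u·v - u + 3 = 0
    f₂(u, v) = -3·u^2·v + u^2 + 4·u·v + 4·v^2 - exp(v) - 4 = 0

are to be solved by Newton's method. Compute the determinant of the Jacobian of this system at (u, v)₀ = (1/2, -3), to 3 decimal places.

J = [[8·u·v - 5·v - 1, 4·u^2 - 5·u], [-6·u·v + 2·u + 4·v, -3·u^2 + 4·u + 8·v - exp(v)]].
At the point, J = [[2.000, -1.500], [-2.000, -22.79979]].
det J = -48.600.

-48.600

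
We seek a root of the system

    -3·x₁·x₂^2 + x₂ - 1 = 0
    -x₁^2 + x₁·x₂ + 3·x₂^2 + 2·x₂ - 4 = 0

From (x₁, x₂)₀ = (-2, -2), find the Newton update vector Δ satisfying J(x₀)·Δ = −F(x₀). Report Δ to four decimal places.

At (-2, -2): F = (21.0000, 4.0000).
Jacobian J = [[-3·x₂^2, -6·x₁·x₂ + 1], [-2·x₁ + x₂, x₁ + 6·x₂ + 2]].
At the point, J = [[-12.0000, -23.0000], [2.0000, -12.0000]] (det J = 190.0000).
Solving J·Δ = −F gives Δ = (0.8421, 0.4737).

(0.8421, 0.4737)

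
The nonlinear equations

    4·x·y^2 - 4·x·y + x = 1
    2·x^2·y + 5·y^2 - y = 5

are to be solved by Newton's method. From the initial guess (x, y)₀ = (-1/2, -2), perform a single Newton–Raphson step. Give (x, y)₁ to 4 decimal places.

(-0.2887, -1.1783)

At (-1/2, -2): F = (-13.5000, 16.0000).
Jacobian J = [[4·y^2 - 4·y + 1, 8·x·y - 4·x], [4·x·y, 2·x^2 + 10·y - 1]].
At the point, J = [[25.0000, 10.0000], [4.0000, -20.5000]] (det J = -552.5000).
Solving J·Δ = −F gives Δ = (0.2113, 0.8217).
Then the next iterate is (x, y)₁ = (-0.2887, -1.1783).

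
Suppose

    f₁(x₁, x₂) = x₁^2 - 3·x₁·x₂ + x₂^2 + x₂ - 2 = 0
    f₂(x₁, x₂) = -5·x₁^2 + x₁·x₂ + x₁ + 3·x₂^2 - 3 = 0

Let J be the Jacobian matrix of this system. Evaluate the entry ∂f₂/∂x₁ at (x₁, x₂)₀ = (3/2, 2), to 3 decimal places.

-12.000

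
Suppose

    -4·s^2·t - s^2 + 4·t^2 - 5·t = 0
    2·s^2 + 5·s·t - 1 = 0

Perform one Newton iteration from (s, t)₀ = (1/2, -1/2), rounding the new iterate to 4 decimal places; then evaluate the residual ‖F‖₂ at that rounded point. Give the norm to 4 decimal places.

At (1/2, -1/2): F = (3.7500, -1.7500).
Jacobian J = [[-8·s·t - 2·s, -4·s^2 + 8·t - 5], [4·s + 5·t, 5·s]].
At the point, J = [[1.0000, -10.0000], [-0.5000, 2.5000]] (det J = -2.5000).
Solving J·Δ = −F gives Δ = (-3.2500, 0.0500).
Then the next iterate is (s, t)₁ = (-2.7500, -0.4500).
Re-evaluating at (-2.7500, -0.4500): F = (9.1100, 20.3125), so ‖F‖₂ = 22.2618.

22.2618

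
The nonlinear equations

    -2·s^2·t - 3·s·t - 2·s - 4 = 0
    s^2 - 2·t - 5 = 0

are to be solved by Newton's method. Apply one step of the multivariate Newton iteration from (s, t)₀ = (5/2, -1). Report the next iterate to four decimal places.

(1.9487, -0.7532)

At (5/2, -1): F = (11.0000, 3.2500).
Jacobian J = [[-4·s·t - 3·t - 2, -2·s^2 - 3·s], [2·s, -2]].
At the point, J = [[11.0000, -20.0000], [5.0000, -2.0000]] (det J = 78.0000).
Solving J·Δ = −F gives Δ = (-0.5513, 0.2468).
Then the next iterate is (s, t)₁ = (1.9487, -0.7532).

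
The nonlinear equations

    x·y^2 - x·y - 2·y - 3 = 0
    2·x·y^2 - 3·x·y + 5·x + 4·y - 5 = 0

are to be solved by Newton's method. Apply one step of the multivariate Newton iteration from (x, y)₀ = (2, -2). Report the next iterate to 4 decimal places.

At (2, -2): F = (13.0000, 25.0000).
Jacobian J = [[y^2 - y, 2·x·y - x - 2], [2·y^2 - 3·y + 5, 4·x·y - 3·x + 4]].
At the point, J = [[6.0000, -12.0000], [19.0000, -18.0000]] (det J = 120.0000).
Solving J·Δ = −F gives Δ = (-0.5500, 0.8083).
Then the next iterate is (x, y)₁ = (1.4500, -1.1917).

(1.4500, -1.1917)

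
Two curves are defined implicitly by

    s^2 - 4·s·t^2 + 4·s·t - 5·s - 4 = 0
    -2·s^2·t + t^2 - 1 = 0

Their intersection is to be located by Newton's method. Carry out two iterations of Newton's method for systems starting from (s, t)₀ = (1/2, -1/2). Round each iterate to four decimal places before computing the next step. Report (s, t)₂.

At (1/2, -1/2): F = (-7.7500, -0.5000).
Jacobian J = [[2·s - 4·t^2 + 4·t - 5, -8·s·t + 4·s], [-4·s·t, -2·s^2 + 2·t]].
At the point, J = [[-7.0000, 4.0000], [1.0000, -1.5000]] (det J = 6.5000).
Solving J·Δ = −F gives Δ = (-2.0962, -1.7308).
Then the next iterate is (s, t)₁ = (-1.5962, -2.2308).
Round to (-1.5962, -2.2308) and repeat: F = (52.545823, 15.343976), J = [[-37.021475, -34.871224], [-14.243212, -9.557309]].
Δ = (0.2301, 1.2626), so (s, t)₂ = (-1.3661, -0.9682).

(-1.3661, -0.9682)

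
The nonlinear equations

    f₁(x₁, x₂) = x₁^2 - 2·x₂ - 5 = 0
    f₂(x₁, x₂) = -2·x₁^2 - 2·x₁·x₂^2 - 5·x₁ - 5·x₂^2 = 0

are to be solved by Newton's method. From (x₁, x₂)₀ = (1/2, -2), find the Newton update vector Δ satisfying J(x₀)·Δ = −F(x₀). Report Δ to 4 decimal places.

(-12.0000, -6.3750)

At (1/2, -2): F = (-0.7500, -27.0000).
Jacobian J = [[2·x₁, -2], [-4·x₁ - 2·x₂^2 - 5, -4·x₁·x₂ - 10·x₂]].
At the point, J = [[1.0000, -2.0000], [-15.0000, 24.0000]] (det J = -6.0000).
Solving J·Δ = −F gives Δ = (-12.0000, -6.3750).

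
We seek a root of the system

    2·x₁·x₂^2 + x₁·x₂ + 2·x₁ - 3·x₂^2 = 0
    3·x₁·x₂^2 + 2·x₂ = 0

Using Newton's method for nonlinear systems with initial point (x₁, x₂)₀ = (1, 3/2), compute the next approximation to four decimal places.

At (1, 3/2): F = (1.2500, 9.7500).
Jacobian J = [[2·x₂^2 + x₂ + 2, 4·x₁·x₂ + x₁ - 6·x₂], [3·x₂^2, 6·x₁·x₂ + 2]].
At the point, J = [[8.0000, -2.0000], [6.7500, 11.0000]] (det J = 101.5000).
Solving J·Δ = −F gives Δ = (-0.3276, -0.6853).
Then the next iterate is (x₁, x₂)₁ = (0.6724, 0.8147).

(0.6724, 0.8147)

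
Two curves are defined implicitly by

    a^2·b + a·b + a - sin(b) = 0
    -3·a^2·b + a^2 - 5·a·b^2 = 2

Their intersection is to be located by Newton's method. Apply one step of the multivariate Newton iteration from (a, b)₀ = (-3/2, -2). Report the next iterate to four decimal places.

At (-3/2, -2): F = (-2.090703, 43.7500).
Jacobian J = [[2·a·b + b + 1, a^2 + a - cos(b)], [-6·a·b + 2·a - 5·b^2, -3·a^2 - 10·a·b]].
At the point, J = [[5.0000, 1.166147], [-41.0000, -36.7500]] (det J = -135.937980).
Solving J·Δ = −F gives Δ = (0.1899, 0.9786).
Then the next iterate is (a, b)₁ = (-1.3101, -1.0214).

(-1.3101, -1.0214)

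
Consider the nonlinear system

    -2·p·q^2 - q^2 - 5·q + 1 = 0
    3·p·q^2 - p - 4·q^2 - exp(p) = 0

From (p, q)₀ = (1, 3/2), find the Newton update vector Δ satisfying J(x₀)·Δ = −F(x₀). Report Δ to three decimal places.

At (1, 3/2): F = (-13.250, -5.96828).
Jacobian J = [[-2·q^2, -4·p·q - 2·q - 5], [3·q^2 - exp(p) - 1, 6·p·q - 8·q]].
At the point, J = [[-4.500, -14.000], [3.03172, -3.000]] (det J = 55.94405).
Solving J·Δ = −F gives Δ = (0.783, -1.198).

(0.783, -1.198)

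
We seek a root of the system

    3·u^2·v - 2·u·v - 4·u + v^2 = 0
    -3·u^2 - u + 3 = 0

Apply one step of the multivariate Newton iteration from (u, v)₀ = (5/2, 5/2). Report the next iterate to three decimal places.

(1.359, 2.600)

At (5/2, 5/2): F = (30.625, -18.250).
Jacobian J = [[6·u·v - 2·v - 4, 3·u^2 - 2·u + 2·v], [-6·u - 1, 0]].
At the point, J = [[28.500, 18.750], [-16.000, 0.000]] (det J = 300.000).
Solving J·Δ = −F gives Δ = (-1.141, 0.100).
Then the next iterate is (u, v)₁ = (1.359, 2.600).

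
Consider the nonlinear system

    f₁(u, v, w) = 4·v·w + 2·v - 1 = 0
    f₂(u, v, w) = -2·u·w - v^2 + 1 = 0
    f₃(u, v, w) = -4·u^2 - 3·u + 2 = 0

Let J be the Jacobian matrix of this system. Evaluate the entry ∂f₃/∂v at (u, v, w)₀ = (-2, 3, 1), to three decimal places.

0.000

∂f₃/∂v = 0.
At (-2, 3, 1) this is 0.000.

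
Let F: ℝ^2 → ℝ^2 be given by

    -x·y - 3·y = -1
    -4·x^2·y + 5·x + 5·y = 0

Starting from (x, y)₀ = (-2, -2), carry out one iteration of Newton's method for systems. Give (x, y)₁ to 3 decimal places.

(-2.429, 0.143)

At (-2, -2): F = (3.000, 12.000).
Jacobian J = [[-y, -x - 3], [-8·x·y + 5, -4·x^2 + 5]].
At the point, J = [[2.000, -1.000], [-27.000, -11.000]] (det J = -49.000).
Solving J·Δ = −F gives Δ = (-0.429, 2.143).
Then the next iterate is (x, y)₁ = (-2.429, 0.143).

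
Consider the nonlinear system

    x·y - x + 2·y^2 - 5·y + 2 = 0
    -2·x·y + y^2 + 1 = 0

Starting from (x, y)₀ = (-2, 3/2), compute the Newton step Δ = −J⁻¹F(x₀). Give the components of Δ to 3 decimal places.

At (-2, 3/2): F = (-2.000, 9.250).
Jacobian J = [[y - 1, x + 4·y - 5], [-2·y, -2·x + 2·y]].
At the point, J = [[0.500, -1.000], [-3.000, 7.000]] (det J = 0.500).
Solving J·Δ = −F gives Δ = (9.500, 2.750).

(9.500, 2.750)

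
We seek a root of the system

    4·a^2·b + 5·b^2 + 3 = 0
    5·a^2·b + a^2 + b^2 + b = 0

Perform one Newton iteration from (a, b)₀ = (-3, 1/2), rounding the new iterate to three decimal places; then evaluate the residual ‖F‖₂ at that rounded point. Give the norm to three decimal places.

At (-3, 1/2): F = (22.250, 32.250).
Jacobian J = [[8·a·b, 4·a^2 + 10·b], [10·a·b + 2·a, 5·a^2 + 2·b + 1]].
At the point, J = [[-12.000, 41.000], [-21.000, 47.000]] (det J = 297.000).
Solving J·Δ = −F gives Δ = (0.931, -0.270).
Then the next iterate is (a, b)₁ = (-2.069, 0.230).
Re-evaluating at (-2.069, 0.230): F = (7.20280, 9.48654), so ‖F‖₂ = 11.911.

11.911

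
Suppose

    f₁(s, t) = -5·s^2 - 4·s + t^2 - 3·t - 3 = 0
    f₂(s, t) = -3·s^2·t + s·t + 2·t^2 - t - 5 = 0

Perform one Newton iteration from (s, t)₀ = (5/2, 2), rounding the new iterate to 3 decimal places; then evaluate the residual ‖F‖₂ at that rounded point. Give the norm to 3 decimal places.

12.827

At (5/2, 2): F = (-46.250, -31.500).
Jacobian J = [[-10·s - 4, 2·t - 3], [-6·s·t + t, -3·s^2 + s + 4·t - 1]].
At the point, J = [[-29.000, 1.000], [-28.000, -9.250]] (det J = 296.250).
Solving J·Δ = −F gives Δ = (-1.550, 1.288).
Then the next iterate is (s, t)₁ = (0.950, 3.288).
Re-evaluating at (0.950, 3.288): F = (-10.36556, 7.55523), so ‖F‖₂ = 12.827.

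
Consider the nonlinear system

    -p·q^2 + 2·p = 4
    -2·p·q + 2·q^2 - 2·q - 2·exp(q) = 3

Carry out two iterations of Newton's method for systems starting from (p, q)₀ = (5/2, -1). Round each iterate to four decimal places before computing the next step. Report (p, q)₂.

(2.3384, -0.5347)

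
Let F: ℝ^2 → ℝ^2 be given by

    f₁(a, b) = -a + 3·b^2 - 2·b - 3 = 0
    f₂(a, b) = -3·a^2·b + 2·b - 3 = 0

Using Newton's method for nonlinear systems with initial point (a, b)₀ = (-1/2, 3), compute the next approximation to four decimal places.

At (-1/2, 3): F = (18.5000, 0.7500).
Jacobian J = [[-1, 6·b - 2], [-6·a·b, -3·a^2 + 2]].
At the point, J = [[-1.0000, 16.0000], [9.0000, 1.2500]] (det J = -145.2500).
Solving J·Δ = −F gives Δ = (0.0766, -1.1515).
Then the next iterate is (a, b)₁ = (-0.4234, 1.8485).

(-0.4234, 1.8485)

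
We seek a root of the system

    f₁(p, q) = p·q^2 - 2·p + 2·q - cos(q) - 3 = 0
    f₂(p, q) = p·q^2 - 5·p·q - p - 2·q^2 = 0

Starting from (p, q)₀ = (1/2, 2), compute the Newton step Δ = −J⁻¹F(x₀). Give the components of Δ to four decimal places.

(-2.0685, 0.3505)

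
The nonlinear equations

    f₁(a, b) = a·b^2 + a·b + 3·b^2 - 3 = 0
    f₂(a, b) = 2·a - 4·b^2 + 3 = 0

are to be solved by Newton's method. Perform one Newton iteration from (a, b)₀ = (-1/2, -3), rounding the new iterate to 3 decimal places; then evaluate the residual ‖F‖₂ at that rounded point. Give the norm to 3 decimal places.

8.983

At (-1/2, -3): F = (21.000, -34.000).
Jacobian J = [[b^2 + b, 2·a·b + a + 6·b], [2, -8·b]].
At the point, J = [[6.000, -15.500], [2.000, 24.000]] (det J = 175.000).
Solving J·Δ = −F gives Δ = (0.131, 1.406).
Then the next iterate is (a, b)₁ = (-0.369, -1.594).
Re-evaluating at (-0.369, -1.594): F = (4.27313, -7.90134), so ‖F‖₂ = 8.983.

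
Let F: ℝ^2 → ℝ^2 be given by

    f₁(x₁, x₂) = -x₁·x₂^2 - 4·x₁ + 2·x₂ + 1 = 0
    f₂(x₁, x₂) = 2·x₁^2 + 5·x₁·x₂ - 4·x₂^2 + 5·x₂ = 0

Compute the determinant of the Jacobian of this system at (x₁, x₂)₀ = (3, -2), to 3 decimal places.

J = [[-x₂^2 - 4, -2·x₁·x₂ + 2], [4·x₁ + 5·x₂, 5·x₁ - 8·x₂ + 5]].
At the point, J = [[-8.000, 14.000], [2.000, 36.000]].
det J = -316.000.

-316.000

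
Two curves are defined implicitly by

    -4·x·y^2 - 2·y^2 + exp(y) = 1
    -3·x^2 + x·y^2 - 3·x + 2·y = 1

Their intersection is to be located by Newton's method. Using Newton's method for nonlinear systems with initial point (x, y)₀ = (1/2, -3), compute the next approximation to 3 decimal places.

At (1/2, -3): F = (-36.95021, -4.750).
Jacobian J = [[-4·y^2, -8·x·y - 4·y + exp(y)], [-6·x + y^2 - 3, 2·x·y + 2]].
At the point, J = [[-36.000, 24.04979], [3.000, -1.000]] (det J = -36.14936).
Solving J·Δ = −F gives Δ = (4.182, 7.797).
Then the next iterate is (x, y)₁ = (4.682, 4.797).

(4.682, 4.797)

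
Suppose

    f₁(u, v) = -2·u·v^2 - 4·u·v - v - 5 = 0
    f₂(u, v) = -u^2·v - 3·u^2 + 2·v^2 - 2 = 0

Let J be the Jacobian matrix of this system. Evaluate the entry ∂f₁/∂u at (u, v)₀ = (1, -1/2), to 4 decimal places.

1.5000

∂f₁/∂u = -2·v^2 - 4·v.
At (1, -1/2) this is 1.5000.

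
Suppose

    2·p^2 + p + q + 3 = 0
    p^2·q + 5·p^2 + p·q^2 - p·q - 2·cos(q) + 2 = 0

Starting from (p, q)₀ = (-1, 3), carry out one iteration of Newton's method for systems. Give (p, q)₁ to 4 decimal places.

At (-1, 3): F = (7.0000, 5.979985).
Jacobian J = [[4·p + 1, 1], [2·p·q + 10·p + q^2 - q, p^2 + 2·p·q - p + 2·sin(q)]].
At the point, J = [[-3.0000, 1.0000], [-10.0000, -3.717760]] (det J = 21.153280).
Solving J·Δ = −F gives Δ = (1.5130, -2.4611).
Then the next iterate is (p, q)₁ = (0.5130, 0.5389).

(0.5130, 0.5389)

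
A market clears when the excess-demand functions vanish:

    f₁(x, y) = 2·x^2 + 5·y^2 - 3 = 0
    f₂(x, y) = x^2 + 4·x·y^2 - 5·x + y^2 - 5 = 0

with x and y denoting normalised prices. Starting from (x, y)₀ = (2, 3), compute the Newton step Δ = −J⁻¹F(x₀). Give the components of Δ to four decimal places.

(0.9709, -1.9256)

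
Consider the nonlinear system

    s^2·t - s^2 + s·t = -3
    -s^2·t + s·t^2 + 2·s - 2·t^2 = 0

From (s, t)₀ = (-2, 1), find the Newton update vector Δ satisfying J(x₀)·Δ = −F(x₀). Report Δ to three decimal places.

At (-2, 1): F = (1.000, -12.000).
Jacobian J = [[2·s·t - 2·s + t, s^2 + s], [-2·s·t + t^2 + 2, -s^2 + 2·s·t - 4·t]].
At the point, J = [[1.000, 2.000], [7.000, -12.000]] (det J = -26.000).
Solving J·Δ = −F gives Δ = (0.462, -0.731).

(0.462, -0.731)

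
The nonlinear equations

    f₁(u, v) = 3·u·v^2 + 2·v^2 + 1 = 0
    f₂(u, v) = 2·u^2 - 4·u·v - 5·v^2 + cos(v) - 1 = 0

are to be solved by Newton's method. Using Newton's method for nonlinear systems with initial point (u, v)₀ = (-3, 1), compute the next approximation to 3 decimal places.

(-1.474, 0.899)

At (-3, 1): F = (-6.000, 24.54030).
Jacobian J = [[3·v^2, 6·u·v + 4·v], [4·u - 4·v, -4·u - 10·v - sin(v)]].
At the point, J = [[3.000, -14.000], [-16.000, 1.15853]] (det J = -220.52441).
Solving J·Δ = −F gives Δ = (1.526, -0.101).
Then the next iterate is (u, v)₁ = (-1.474, 0.899).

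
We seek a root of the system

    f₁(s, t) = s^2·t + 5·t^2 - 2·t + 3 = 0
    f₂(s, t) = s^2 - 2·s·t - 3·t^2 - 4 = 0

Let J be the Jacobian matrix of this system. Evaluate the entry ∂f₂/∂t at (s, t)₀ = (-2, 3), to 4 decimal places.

∂f₂/∂t = -2·s - 6·t.
At (-2, 3) this is -14.0000.

-14.0000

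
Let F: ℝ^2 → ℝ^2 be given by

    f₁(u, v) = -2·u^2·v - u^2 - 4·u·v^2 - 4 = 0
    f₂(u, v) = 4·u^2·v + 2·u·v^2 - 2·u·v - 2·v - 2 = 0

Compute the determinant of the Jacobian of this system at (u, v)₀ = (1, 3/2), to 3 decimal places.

87.000

J = [[-4·u·v - 2·u - 4·v^2, -2·u^2 - 8·u·v], [8·u·v + 2·v^2 - 2·v, 4·u^2 + 4·u·v - 2·u - 2]].
At the point, J = [[-17.000, -14.000], [13.500, 6.000]].
det J = 87.000.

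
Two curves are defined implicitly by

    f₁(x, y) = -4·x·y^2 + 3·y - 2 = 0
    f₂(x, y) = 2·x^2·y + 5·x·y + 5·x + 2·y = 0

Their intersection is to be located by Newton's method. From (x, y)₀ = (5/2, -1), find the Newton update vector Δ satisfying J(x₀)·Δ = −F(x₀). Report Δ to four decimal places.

At (5/2, -1): F = (-15.0000, -14.5000).
Jacobian J = [[-4·y^2, -8·x·y + 3], [4·x·y + 5·y + 5, 2·x^2 + 5·x + 2]].
At the point, J = [[-4.0000, 23.0000], [-10.0000, 27.0000]] (det J = 122.0000).
Solving J·Δ = −F gives Δ = (0.5861, 0.7541).

(0.5861, 0.7541)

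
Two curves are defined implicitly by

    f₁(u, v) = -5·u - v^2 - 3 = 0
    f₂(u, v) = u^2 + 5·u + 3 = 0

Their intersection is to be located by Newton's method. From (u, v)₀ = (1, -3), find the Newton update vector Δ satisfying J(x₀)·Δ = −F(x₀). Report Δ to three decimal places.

At (1, -3): F = (-17.000, 9.000).
Jacobian J = [[-5, -2·v], [2·u + 5, 0]].
At the point, J = [[-5.000, 6.000], [7.000, 0.000]] (det J = -42.000).
Solving J·Δ = −F gives Δ = (-1.286, 1.762).

(-1.286, 1.762)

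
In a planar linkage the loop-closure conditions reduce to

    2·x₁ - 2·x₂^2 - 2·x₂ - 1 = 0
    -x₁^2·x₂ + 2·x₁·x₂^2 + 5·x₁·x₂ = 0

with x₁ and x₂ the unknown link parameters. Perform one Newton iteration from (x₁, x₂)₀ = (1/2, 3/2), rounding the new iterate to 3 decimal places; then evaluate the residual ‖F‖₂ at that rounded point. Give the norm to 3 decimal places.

2.272

At (1/2, 3/2): F = (-7.500, 5.625).
Jacobian J = [[2, -4·x₂ - 2], [-2·x₁·x₂ + 2·x₂^2 + 5·x₂, -x₁^2 + 4·x₁·x₂ + 5·x₁]].
At the point, J = [[2.000, -8.000], [10.500, 5.250]] (det J = 94.500).
Solving J·Δ = −F gives Δ = (-0.060, -0.952).
Then the next iterate is (x₁, x₂)₁ = (0.440, 0.548).
Re-evaluating at (0.440, 0.548): F = (-1.81661, 1.36377), so ‖F‖₂ = 2.272.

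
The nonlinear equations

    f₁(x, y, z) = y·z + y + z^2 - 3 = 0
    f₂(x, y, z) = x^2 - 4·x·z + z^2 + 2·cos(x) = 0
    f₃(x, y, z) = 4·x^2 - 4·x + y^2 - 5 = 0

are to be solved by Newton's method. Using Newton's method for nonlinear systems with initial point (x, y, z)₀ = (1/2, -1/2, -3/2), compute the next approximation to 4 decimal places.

(-0.1393, -6.2500, -0.8214)

At (1/2, -1/2, -3/2): F = (-0.5000, 7.255165, -5.7500).
Jacobian J = [[0, z + 1, y + 2·z], [2·x - 4·z - 2·sin(x), 0, -4·x + 2·z], [8·x - 4, 2·y, 0]].
At the point, J = [[0.0000, -0.5000, -3.5000], [6.041149, 0.0000, -5.0000], [0.0000, -1.0000, 0.0000]] (det J = 21.144021).
Solving J·Δ = −F gives Δ = (-0.6393, -5.7500, 0.6786).
Then the next iterate is (x, y, z)₁ = (-0.1393, -6.2500, -0.8214).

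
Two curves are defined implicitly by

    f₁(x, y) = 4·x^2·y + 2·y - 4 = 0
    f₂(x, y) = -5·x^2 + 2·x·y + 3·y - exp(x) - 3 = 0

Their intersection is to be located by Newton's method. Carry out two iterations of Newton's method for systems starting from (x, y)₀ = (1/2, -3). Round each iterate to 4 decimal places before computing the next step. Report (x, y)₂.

At (1/2, -3): F = (-13.0000, -17.898721).
Jacobian J = [[8·x·y, 4·x^2 + 2], [-10·x + 2·y - exp(x), 2·x + 3]].
At the point, J = [[-12.0000, 3.0000], [-12.648721, 4.0000]] (det J = -10.053836).
Solving J·Δ = −F gives Δ = (0.1687, 5.0082).
Then the next iterate is (x, y)₁ = (0.6687, 2.0082).
Round to (0.6687, 2.0082) and repeat: F = (3.608344, 1.522870), J = [[10.743067, 3.788639], [-4.622298, 4.3374]].
Δ = (-0.1541, -0.5154), so (x, y)₂ = (0.5146, 1.4928).

(0.5146, 1.4928)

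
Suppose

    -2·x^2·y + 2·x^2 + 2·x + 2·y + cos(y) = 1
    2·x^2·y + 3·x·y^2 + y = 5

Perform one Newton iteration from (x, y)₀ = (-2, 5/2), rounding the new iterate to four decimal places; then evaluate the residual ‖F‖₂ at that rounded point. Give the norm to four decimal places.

At (-2, 5/2): F = (-12.801144, -20.0000).
Jacobian J = [[-4·x·y + 4·x + 2, -2·x^2 - sin(y) + 2], [4·x·y + 3·y^2, 2·x^2 + 6·x·y + 1]].
At the point, J = [[14.0000, -6.598472], [-1.2500, -21.0000]] (det J = -302.248090).
Solving J·Δ = −F gives Δ = (0.4528, -0.9793).
Then the next iterate is (x, y)₁ = (-1.5472, 1.5207).
Re-evaluating at (-1.5472, 1.5207): F = (-3.495857, -6.932544), so ‖F‖₂ = 7.7641.

7.7641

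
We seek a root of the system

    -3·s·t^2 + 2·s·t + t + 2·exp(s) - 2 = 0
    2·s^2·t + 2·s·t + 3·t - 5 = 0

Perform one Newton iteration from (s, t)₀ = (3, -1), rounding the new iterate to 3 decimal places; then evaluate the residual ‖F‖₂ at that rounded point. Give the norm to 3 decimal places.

13.746

At (3, -1): F = (22.17107, -32.000).
Jacobian J = [[-3·t^2 + 2·t + 2·exp(s), -6·s·t + 2·s + 1], [4·s·t + 2·t, 2·s^2 + 2·s + 3]].
At the point, J = [[35.17107, 25.000], [-14.000, 27.000]] (det J = 1299.61899).
Solving J·Δ = −F gives Δ = (-1.076, 0.627).
Then the next iterate is (s, t)₁ = (1.924, -0.373).
Re-evaluating at (1.924, -0.373): F = (9.08524, -10.31583), so ‖F‖₂ = 13.746.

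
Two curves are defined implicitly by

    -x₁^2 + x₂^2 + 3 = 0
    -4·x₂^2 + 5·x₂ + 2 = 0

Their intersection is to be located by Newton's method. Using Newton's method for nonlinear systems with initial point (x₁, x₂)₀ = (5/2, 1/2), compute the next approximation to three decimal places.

(1.200, -3.000)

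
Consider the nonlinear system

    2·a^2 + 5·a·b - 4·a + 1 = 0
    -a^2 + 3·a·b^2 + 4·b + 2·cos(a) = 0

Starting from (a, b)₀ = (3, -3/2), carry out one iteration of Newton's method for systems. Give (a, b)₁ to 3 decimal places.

(19.604, -1.020)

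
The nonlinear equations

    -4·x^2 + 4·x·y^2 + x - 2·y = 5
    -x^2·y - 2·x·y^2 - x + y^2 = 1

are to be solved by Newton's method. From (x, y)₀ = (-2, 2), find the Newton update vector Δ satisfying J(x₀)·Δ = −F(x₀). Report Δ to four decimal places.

(1.0162, -0.7490)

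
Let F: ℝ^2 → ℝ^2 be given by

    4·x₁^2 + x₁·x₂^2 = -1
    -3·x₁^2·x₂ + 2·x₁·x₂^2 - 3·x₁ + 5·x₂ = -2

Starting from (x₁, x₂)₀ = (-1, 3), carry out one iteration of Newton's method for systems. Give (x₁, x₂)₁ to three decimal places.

(-0.989, 2.335)

At (-1, 3): F = (-4.000, -7.000).
Jacobian J = [[8·x₁ + x₂^2, 2·x₁·x₂], [-6·x₁·x₂ + 2·x₂^2 - 3, -3·x₁^2 + 4·x₁·x₂ + 5]].
At the point, J = [[1.000, -6.000], [33.000, -10.000]] (det J = 188.000).
Solving J·Δ = −F gives Δ = (0.011, -0.665).
Then the next iterate is (x₁, x₂)₁ = (-0.989, 2.335).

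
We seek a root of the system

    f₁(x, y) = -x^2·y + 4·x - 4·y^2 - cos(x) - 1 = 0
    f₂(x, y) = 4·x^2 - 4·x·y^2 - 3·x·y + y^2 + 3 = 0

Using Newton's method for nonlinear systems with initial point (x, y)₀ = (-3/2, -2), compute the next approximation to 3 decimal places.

At (-3/2, -2): F = (-18.57074, 31.000).
Jacobian J = [[-2·x·y + sin(x) + 4, -x^2 - 8·y], [8·x - 4·y^2 - 3·y, -8·x·y - 3·x + 2·y]].
At the point, J = [[-2.99749, 13.750], [-22.000, -23.500]] (det J = 372.94113).
Solving J·Δ = −F gives Δ = (-0.027, 1.345).
Then the next iterate is (x, y)₁ = (-1.527, -0.655).

(-1.527, -0.655)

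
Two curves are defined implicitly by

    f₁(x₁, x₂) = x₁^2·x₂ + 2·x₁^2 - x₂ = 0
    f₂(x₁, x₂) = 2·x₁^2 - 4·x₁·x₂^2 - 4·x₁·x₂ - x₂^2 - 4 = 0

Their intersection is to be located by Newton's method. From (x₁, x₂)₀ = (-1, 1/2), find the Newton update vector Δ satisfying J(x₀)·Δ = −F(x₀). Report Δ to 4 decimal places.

At (-1, 1/2): F = (2.0000, 0.7500).
Jacobian J = [[2·x₁·x₂ + 4·x₁, x₁^2 - 1], [4·x₁ - 4·x₂^2 - 4·x₂, -8·x₁·x₂ - 4·x₁ - 2·x₂]].
At the point, J = [[-5.0000, 0.0000], [-7.0000, 7.0000]] (det J = -35.0000).
Solving J·Δ = −F gives Δ = (0.4000, 0.2929).

(0.4000, 0.2929)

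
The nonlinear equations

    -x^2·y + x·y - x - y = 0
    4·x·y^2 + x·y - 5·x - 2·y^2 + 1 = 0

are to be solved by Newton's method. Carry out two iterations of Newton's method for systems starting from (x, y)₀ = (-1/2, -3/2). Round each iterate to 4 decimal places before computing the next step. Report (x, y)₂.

At (-1/2, -3/2): F = (3.1250, -4.7500).
Jacobian J = [[-2·x·y + y - 1, -x^2 + x - 1], [4·y^2 + y - 5, 8·x·y + x - 4·y]].
At the point, J = [[-4.0000, -1.7500], [2.5000, 11.5000]] (det J = -41.6250).
Solving J·Δ = −F gives Δ = (0.6637, 0.2688).
Then the next iterate is (x, y)₁ = (0.1637, -1.2312).
Round to (0.1637, -1.2312) and repeat: F = (0.898946, -2.059173), J = [[-1.828105, -0.863098], [-0.167786, 3.476120]].
Δ = (0.2073, 0.6024), so (x, y)₂ = (0.3710, -0.6288).

(0.3710, -0.6288)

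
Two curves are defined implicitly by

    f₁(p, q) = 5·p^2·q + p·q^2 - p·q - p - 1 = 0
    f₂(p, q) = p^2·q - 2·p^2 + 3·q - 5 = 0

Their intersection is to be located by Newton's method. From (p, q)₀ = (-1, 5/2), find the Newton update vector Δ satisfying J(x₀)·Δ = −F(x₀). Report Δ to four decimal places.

At (-1, 5/2): F = (8.7500, 3.0000).
Jacobian J = [[10·p·q + q^2 - q - 1, 5·p^2 + 2·p·q - p], [2·p·q - 4·p, p^2 + 3]].
At the point, J = [[-22.2500, 1.0000], [-1.0000, 4.0000]] (det J = -88.0000).
Solving J·Δ = −F gives Δ = (0.3636, -0.6591).

(0.3636, -0.6591)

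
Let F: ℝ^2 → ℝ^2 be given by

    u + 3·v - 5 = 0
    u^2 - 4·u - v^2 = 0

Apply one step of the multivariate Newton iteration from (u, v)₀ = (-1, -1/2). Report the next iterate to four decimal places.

At (-1, -1/2): F = (-7.5000, 4.7500).
Jacobian J = [[1, 3], [2·u - 4, -2·v]].
At the point, J = [[1.0000, 3.0000], [-6.0000, 1.0000]] (det J = 19.0000).
Solving J·Δ = −F gives Δ = (1.1447, 2.1184).
Then the next iterate is (u, v)₁ = (0.1447, 1.6184).

(0.1447, 1.6184)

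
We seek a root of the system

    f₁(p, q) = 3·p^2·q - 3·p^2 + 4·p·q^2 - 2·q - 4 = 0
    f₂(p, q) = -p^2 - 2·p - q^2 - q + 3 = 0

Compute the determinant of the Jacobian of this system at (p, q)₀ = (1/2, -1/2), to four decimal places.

J = [[6·p·q - 6·p + 4·q^2, 3·p^2 + 8·p·q - 2], [-2·p - 2, -2·q - 1]].
At the point, J = [[-3.5000, -3.2500], [-3.0000, 0.0000]].
det J = -9.7500.

-9.7500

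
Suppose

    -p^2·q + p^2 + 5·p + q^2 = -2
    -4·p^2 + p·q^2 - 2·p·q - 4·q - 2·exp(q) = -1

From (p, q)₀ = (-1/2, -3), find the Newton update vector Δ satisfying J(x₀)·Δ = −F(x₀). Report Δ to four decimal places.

(-0.2238, 1.4842)

At (-1/2, -3): F = (9.5000, 4.400426).
Jacobian J = [[-2·p·q + 2·p + 5, -p^2 + 2·q], [-8·p + q^2 - 2·q, 2·p·q - 2·p - 2·exp(q) - 4]].
At the point, J = [[1.0000, -6.2500], [19.0000, -0.099574]] (det J = 118.650426).
Solving J·Δ = −F gives Δ = (-0.2238, 1.4842).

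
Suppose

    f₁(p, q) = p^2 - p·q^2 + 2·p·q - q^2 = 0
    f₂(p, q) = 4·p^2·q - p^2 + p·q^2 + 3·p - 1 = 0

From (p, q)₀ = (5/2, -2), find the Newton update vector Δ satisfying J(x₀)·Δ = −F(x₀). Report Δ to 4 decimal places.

At (5/2, -2): F = (-17.7500, -39.7500).
Jacobian J = [[2·p - q^2 + 2·q, -2·p·q + 2·p - 2·q], [8·p·q - 2·p + q^2 + 3, 4·p^2 + 2·p·q]].
At the point, J = [[-3.0000, 19.0000], [-38.0000, 15.0000]] (det J = 677.0000).
Solving J·Δ = −F gives Δ = (-0.7223, 0.8202).

(-0.7223, 0.8202)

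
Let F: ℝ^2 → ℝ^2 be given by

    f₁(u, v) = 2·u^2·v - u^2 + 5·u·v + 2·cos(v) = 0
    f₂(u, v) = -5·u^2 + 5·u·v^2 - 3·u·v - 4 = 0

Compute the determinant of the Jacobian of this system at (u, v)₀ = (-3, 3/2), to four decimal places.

J = [[4·u·v - 2·u + 5·v, 2·u^2 + 5·u - 2·sin(v)], [-10·u + 5·v^2 - 3·v, 10·u·v - 3·u]].
At the point, J = [[-4.5000, 1.005010], [36.7500, -36.0000]].
det J = 125.0659.

125.0659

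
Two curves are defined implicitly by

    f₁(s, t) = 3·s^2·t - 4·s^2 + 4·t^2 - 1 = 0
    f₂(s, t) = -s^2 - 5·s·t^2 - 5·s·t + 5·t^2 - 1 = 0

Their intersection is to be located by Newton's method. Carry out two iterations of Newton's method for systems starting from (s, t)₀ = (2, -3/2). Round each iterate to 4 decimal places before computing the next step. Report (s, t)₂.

(1.5165, -2.5953)

At (2, -3/2): F = (-26.0000, -1.2500).
Jacobian J = [[6·s·t - 8·s, 3·s^2 + 8·t], [-2·s - 5·t^2 - 5·t, -10·s·t - 5·s + 10·t]].
At the point, J = [[-34.0000, 0.0000], [-7.7500, 5.0000]] (det J = -170.0000).
Solving J·Δ = −F gives Δ = (-0.7647, -0.9353).
Then the next iterate is (s, t)₁ = (1.2353, -2.4353).
Round to (1.2353, -2.4353) and repeat: F = (5.470324, 5.538212), J = [[-27.932357, -14.904502], [-19.947530, -0.446239]].
Δ = (0.2812, -0.1600), so (s, t)₂ = (1.5165, -2.5953).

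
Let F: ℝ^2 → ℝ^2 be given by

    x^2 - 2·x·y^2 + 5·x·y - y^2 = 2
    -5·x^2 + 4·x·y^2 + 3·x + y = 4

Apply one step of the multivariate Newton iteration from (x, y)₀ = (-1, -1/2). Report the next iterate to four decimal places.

(0.2246, -1.2288)

At (-1, -1/2): F = (1.7500, -13.5000).
Jacobian J = [[2·x - 2·y^2 + 5·y, -4·x·y + 5·x - 2·y], [-10·x + 4·y^2 + 3, 8·x·y + 1]].
At the point, J = [[-5.0000, -6.0000], [14.0000, 5.0000]] (det J = 59.0000).
Solving J·Δ = −F gives Δ = (1.2246, -0.7288).
Then the next iterate is (x, y)₁ = (0.2246, -1.2288).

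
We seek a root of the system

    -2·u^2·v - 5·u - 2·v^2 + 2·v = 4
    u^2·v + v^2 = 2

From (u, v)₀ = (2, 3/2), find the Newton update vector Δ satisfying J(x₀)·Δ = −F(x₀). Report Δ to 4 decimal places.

At (2, 3/2): F = (-27.5000, 6.2500).
Jacobian J = [[-4·u·v - 5, -2·u^2 - 4·v + 2], [2·u·v, u^2 + 2·v]].
At the point, J = [[-17.0000, -12.0000], [6.0000, 7.0000]] (det J = -47.0000).
Solving J·Δ = −F gives Δ = (-2.5000, 1.2500).

(-2.5000, 1.2500)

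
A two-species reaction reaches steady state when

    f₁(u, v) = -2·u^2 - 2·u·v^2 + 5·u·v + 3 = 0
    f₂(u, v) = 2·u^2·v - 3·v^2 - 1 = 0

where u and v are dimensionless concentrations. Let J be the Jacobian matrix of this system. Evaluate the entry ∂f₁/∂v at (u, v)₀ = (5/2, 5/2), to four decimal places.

∂f₁/∂v = -4·u·v + 5·u.
At (5/2, 5/2) this is -12.5000.

-12.5000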